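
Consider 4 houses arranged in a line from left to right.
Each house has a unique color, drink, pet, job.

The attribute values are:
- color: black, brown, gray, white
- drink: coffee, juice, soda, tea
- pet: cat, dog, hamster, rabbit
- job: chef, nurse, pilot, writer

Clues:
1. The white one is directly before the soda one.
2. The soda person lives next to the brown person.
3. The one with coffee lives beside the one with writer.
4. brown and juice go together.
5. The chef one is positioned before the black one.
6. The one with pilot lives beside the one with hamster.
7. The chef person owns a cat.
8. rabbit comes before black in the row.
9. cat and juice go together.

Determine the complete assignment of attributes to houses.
Solution:

House | Color | Drink | Pet | Job
---------------------------------
  1   | white | coffee | rabbit | pilot
  2   | gray | soda | hamster | writer
  3   | brown | juice | cat | chef
  4   | black | tea | dog | nurse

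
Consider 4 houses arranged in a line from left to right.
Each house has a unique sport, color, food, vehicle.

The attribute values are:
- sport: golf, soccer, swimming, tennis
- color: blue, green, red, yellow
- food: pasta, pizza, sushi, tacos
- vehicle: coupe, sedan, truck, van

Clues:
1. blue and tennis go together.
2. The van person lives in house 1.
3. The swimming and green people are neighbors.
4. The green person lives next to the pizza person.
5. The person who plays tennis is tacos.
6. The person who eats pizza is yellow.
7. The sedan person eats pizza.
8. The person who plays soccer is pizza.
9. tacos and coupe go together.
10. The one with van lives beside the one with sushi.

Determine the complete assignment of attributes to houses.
Solution:

House | Sport | Color | Food | Vehicle
--------------------------------------
  1   | swimming | red | pasta | van
  2   | golf | green | sushi | truck
  3   | soccer | yellow | pizza | sedan
  4   | tennis | blue | tacos | coupe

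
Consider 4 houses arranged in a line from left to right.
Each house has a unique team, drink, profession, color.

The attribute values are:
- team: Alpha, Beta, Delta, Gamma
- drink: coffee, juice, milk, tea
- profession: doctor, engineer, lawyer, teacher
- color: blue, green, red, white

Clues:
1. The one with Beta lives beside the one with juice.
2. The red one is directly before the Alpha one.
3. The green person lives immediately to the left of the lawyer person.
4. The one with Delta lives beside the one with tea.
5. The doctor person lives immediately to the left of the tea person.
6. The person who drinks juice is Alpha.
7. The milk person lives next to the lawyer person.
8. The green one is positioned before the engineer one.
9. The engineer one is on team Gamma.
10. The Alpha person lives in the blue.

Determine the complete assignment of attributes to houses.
Solution:

House | Team | Drink | Profession | Color
-----------------------------------------
  1   | Delta | milk | doctor | green
  2   | Beta | tea | lawyer | red
  3   | Alpha | juice | teacher | blue
  4   | Gamma | coffee | engineer | white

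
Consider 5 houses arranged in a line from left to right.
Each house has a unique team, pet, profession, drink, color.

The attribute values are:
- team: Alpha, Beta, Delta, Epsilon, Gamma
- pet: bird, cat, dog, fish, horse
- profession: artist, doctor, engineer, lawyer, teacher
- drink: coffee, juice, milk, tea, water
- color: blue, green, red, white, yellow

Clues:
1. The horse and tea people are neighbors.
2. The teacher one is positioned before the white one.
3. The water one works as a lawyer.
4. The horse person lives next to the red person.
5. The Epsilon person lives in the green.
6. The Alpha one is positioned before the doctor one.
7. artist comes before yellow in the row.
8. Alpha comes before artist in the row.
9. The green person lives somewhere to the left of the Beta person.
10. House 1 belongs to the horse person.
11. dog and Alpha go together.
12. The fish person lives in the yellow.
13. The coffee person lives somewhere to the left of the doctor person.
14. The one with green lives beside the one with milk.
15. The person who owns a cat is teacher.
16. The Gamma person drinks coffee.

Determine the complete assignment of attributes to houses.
Solution:

House | Team | Pet | Profession | Drink | Color
-----------------------------------------------
  1   | Gamma | horse | engineer | coffee | blue
  2   | Delta | cat | teacher | tea | red
  3   | Alpha | dog | lawyer | water | white
  4   | Epsilon | bird | artist | juice | green
  5   | Beta | fish | doctor | milk | yellow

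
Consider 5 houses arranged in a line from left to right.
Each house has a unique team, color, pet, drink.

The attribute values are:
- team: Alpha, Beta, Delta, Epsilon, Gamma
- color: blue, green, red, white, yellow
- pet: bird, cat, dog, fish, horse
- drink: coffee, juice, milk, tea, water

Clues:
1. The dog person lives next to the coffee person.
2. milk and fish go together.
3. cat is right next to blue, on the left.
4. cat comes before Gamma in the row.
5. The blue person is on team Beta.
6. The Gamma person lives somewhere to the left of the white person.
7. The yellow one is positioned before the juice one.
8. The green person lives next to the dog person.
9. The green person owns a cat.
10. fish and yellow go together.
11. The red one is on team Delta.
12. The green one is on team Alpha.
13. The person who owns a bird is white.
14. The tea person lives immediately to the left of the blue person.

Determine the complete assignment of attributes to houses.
Solution:

House | Team | Color | Pet | Drink
----------------------------------
  1   | Alpha | green | cat | tea
  2   | Beta | blue | dog | water
  3   | Delta | red | horse | coffee
  4   | Gamma | yellow | fish | milk
  5   | Epsilon | white | bird | juice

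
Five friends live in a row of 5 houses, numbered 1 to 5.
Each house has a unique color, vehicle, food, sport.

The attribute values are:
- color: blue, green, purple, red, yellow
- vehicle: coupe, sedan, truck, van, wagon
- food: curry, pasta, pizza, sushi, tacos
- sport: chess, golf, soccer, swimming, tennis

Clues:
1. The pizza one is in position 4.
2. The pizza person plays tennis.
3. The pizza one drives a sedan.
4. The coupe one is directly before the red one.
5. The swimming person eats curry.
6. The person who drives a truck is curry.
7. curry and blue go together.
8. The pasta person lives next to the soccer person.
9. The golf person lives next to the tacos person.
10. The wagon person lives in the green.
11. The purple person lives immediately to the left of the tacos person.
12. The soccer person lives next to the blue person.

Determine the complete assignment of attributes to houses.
Solution:

House | Color | Vehicle | Food | Sport
--------------------------------------
  1   | purple | coupe | pasta | golf
  2   | red | van | tacos | soccer
  3   | blue | truck | curry | swimming
  4   | yellow | sedan | pizza | tennis
  5   | green | wagon | sushi | chess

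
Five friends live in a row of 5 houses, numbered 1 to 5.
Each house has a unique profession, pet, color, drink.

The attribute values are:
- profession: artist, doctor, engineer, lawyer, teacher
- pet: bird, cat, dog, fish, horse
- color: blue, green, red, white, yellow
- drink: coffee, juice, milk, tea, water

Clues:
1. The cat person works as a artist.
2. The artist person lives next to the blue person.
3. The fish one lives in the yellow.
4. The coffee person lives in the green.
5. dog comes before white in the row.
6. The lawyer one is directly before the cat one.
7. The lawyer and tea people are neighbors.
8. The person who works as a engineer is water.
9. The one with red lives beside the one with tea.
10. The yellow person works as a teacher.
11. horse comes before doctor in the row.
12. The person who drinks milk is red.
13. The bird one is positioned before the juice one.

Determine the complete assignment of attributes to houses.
Solution:

House | Profession | Pet | Color | Drink
----------------------------------------
  1   | lawyer | dog | red | milk
  2   | artist | cat | white | tea
  3   | engineer | horse | blue | water
  4   | doctor | bird | green | coffee
  5   | teacher | fish | yellow | juice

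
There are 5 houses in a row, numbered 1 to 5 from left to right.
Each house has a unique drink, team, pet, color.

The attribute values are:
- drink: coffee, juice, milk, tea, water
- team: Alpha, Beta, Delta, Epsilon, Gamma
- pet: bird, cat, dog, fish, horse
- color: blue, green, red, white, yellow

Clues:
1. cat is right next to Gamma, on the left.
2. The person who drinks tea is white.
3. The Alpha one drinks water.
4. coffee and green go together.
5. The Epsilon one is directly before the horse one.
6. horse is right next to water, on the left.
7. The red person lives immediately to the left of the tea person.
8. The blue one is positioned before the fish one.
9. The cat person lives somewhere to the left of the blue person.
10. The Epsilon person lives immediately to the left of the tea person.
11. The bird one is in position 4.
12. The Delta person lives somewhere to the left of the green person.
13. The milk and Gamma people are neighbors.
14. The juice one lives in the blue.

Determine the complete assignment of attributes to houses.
Solution:

House | Drink | Team | Pet | Color
----------------------------------
  1   | milk | Epsilon | cat | red
  2   | tea | Gamma | horse | white
  3   | water | Alpha | dog | yellow
  4   | juice | Delta | bird | blue
  5   | coffee | Beta | fish | green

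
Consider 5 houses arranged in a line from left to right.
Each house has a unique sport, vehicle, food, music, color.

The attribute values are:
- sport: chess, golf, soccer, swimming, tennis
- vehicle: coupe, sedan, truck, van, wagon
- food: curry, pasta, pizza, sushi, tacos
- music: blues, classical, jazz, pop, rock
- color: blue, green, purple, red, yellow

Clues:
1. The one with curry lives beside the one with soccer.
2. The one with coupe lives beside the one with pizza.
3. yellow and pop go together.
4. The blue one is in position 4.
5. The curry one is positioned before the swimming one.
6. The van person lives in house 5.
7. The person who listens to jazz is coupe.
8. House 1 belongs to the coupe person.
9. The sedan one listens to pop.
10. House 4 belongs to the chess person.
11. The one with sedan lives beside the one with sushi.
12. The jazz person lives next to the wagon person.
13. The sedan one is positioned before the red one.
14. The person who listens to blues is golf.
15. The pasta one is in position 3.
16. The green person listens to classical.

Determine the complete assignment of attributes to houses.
Solution:

House | Sport | Vehicle | Food | Music | Color
----------------------------------------------
  1   | tennis | coupe | curry | jazz | purple
  2   | soccer | wagon | pizza | classical | green
  3   | swimming | sedan | pasta | pop | yellow
  4   | chess | truck | sushi | rock | blue
  5   | golf | van | tacos | blues | red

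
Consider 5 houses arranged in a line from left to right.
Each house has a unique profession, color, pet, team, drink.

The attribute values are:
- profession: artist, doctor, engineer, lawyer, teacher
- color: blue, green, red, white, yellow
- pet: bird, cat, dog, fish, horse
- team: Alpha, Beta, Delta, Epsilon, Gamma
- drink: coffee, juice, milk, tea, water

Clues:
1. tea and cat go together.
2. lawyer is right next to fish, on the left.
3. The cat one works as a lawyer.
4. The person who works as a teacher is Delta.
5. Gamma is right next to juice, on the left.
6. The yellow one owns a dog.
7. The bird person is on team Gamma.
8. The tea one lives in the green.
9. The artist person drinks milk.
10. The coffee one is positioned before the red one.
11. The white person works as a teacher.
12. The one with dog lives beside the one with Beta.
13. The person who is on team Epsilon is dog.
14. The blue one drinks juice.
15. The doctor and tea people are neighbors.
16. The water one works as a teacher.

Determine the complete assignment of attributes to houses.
Solution:

House | Profession | Color | Pet | Team | Drink
-----------------------------------------------
  1   | doctor | yellow | dog | Epsilon | coffee
  2   | lawyer | green | cat | Beta | tea
  3   | teacher | white | fish | Delta | water
  4   | artist | red | bird | Gamma | milk
  5   | engineer | blue | horse | Alpha | juice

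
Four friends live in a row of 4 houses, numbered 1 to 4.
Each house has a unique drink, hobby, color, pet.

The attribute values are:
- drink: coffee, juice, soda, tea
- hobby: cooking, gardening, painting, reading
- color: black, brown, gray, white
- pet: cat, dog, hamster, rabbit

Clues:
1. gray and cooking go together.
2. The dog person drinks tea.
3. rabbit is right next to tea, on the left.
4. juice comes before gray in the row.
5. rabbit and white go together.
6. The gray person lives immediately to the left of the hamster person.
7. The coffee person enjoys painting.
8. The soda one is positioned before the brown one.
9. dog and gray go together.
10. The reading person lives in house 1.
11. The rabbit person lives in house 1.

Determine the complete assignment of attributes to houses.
Solution:

House | Drink | Hobby | Color | Pet
-----------------------------------
  1   | juice | reading | white | rabbit
  2   | tea | cooking | gray | dog
  3   | soda | gardening | black | hamster
  4   | coffee | painting | brown | cat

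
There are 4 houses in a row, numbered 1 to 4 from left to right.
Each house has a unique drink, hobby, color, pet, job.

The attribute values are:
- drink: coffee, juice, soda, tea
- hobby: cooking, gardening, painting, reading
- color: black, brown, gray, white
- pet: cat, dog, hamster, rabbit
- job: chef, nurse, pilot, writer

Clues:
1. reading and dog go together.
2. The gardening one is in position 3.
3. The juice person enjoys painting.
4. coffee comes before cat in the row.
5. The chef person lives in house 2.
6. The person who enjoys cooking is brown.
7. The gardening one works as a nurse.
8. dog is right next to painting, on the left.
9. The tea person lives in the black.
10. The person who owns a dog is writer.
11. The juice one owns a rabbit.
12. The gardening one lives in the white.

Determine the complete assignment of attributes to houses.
Solution:

House | Drink | Hobby | Color | Pet | Job
-----------------------------------------
  1   | tea | reading | black | dog | writer
  2   | juice | painting | gray | rabbit | chef
  3   | coffee | gardening | white | hamster | nurse
  4   | soda | cooking | brown | cat | pilot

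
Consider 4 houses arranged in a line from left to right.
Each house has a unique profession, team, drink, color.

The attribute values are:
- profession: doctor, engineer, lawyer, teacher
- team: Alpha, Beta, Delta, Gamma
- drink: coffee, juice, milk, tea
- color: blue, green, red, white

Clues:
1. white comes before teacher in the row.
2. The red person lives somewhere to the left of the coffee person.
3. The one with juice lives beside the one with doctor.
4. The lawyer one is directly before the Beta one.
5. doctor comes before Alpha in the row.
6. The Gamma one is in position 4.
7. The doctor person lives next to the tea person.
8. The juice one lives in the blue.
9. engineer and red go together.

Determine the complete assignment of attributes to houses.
Solution:

House | Profession | Team | Drink | Color
-----------------------------------------
  1   | lawyer | Delta | juice | blue
  2   | doctor | Beta | milk | white
  3   | engineer | Alpha | tea | red
  4   | teacher | Gamma | coffee | green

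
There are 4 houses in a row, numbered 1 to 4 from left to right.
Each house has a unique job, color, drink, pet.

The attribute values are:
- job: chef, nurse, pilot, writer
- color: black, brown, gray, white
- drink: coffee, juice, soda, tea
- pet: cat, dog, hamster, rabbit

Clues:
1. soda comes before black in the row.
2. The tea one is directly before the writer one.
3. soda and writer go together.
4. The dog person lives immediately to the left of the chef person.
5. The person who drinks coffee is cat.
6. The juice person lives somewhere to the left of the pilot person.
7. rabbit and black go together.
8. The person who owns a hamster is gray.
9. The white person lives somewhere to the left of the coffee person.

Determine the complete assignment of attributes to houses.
Solution:

House | Job | Color | Drink | Pet
---------------------------------
  1   | nurse | gray | tea | hamster
  2   | writer | white | soda | dog
  3   | chef | black | juice | rabbit
  4   | pilot | brown | coffee | cat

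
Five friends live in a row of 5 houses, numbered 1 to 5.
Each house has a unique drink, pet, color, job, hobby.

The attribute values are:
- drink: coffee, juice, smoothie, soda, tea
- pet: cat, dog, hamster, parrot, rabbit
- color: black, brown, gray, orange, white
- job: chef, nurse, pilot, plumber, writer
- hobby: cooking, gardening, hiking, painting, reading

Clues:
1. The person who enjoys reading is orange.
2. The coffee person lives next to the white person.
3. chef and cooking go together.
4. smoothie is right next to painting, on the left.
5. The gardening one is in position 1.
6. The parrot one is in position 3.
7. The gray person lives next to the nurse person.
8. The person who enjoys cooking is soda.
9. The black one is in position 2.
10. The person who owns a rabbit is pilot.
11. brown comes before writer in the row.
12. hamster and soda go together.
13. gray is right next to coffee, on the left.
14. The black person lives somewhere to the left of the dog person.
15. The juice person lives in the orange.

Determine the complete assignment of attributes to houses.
Solution:

House | Drink | Pet | Color | Job | Hobby
-----------------------------------------
  1   | smoothie | rabbit | gray | pilot | gardening
  2   | coffee | cat | black | nurse | painting
  3   | tea | parrot | white | plumber | hiking
  4   | soda | hamster | brown | chef | cooking
  5   | juice | dog | orange | writer | reading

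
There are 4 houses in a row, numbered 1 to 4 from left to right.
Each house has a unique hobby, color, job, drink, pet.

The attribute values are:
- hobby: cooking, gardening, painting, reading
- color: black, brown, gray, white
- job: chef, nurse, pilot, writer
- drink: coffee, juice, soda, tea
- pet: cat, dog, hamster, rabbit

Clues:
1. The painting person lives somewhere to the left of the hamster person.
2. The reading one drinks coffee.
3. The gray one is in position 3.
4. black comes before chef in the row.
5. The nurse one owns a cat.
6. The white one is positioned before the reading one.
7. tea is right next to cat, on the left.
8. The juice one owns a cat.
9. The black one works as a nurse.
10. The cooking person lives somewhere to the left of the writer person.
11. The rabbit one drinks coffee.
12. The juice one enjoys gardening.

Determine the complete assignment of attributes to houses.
Solution:

House | Hobby | Color | Job | Drink | Pet
-----------------------------------------
  1   | painting | white | pilot | tea | dog
  2   | gardening | black | nurse | juice | cat
  3   | cooking | gray | chef | soda | hamster
  4   | reading | brown | writer | coffee | rabbit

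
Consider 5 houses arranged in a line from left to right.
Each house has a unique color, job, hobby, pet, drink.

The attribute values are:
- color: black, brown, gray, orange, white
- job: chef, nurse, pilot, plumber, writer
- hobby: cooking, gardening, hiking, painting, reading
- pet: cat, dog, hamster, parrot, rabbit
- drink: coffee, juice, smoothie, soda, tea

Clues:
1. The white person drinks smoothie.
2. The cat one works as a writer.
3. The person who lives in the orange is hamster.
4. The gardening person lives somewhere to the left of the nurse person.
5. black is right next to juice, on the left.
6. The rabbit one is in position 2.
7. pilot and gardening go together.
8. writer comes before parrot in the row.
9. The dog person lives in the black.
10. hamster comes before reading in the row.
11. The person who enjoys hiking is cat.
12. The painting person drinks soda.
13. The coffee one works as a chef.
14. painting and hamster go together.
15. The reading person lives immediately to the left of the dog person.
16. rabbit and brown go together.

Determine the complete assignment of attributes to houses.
Solution:

House | Color | Job | Hobby | Pet | Drink
-----------------------------------------
  1   | orange | plumber | painting | hamster | soda
  2   | brown | chef | reading | rabbit | coffee
  3   | black | pilot | gardening | dog | tea
  4   | gray | writer | hiking | cat | juice
  5   | white | nurse | cooking | parrot | smoothie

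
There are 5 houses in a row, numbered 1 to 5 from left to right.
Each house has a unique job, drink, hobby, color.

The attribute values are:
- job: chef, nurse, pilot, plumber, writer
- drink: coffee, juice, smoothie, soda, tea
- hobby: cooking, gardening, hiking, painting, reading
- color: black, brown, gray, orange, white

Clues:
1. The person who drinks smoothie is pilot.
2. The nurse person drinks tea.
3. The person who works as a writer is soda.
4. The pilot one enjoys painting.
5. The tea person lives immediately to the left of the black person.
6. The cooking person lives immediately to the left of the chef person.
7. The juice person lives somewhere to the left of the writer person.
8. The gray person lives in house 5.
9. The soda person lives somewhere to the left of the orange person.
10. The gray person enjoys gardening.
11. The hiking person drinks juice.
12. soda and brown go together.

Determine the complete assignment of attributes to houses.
Solution:

House | Job | Drink | Hobby | Color
-----------------------------------
  1   | nurse | tea | cooking | white
  2   | chef | juice | hiking | black
  3   | writer | soda | reading | brown
  4   | pilot | smoothie | painting | orange
  5   | plumber | coffee | gardening | gray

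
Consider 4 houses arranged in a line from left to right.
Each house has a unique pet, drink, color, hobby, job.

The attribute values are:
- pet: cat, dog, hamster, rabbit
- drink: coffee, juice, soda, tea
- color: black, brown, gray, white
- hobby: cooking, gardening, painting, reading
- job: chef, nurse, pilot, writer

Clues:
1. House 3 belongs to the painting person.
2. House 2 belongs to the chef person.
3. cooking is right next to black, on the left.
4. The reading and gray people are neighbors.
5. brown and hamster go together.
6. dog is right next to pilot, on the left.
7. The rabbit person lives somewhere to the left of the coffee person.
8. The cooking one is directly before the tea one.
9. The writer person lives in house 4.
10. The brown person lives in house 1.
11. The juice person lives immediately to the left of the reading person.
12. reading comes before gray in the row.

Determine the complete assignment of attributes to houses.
Solution:

House | Pet | Drink | Color | Hobby | Job
-----------------------------------------
  1   | hamster | juice | brown | cooking | nurse
  2   | dog | tea | black | reading | chef
  3   | rabbit | soda | gray | painting | pilot
  4   | cat | coffee | white | gardening | writer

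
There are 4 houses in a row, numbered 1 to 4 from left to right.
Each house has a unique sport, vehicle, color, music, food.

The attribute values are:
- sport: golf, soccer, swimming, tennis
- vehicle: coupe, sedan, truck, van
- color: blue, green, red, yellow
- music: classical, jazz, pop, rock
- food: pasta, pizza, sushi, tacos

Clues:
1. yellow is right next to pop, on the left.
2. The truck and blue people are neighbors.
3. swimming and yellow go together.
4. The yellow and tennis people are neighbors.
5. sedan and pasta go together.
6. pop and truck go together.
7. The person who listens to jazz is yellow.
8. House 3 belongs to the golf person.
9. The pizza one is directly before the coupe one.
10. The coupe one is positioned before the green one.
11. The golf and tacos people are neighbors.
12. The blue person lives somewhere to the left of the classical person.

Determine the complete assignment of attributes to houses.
Solution:

House | Sport | Vehicle | Color | Music | Food
----------------------------------------------
  1   | swimming | sedan | yellow | jazz | pasta
  2   | tennis | truck | red | pop | pizza
  3   | golf | coupe | blue | rock | sushi
  4   | soccer | van | green | classical | tacos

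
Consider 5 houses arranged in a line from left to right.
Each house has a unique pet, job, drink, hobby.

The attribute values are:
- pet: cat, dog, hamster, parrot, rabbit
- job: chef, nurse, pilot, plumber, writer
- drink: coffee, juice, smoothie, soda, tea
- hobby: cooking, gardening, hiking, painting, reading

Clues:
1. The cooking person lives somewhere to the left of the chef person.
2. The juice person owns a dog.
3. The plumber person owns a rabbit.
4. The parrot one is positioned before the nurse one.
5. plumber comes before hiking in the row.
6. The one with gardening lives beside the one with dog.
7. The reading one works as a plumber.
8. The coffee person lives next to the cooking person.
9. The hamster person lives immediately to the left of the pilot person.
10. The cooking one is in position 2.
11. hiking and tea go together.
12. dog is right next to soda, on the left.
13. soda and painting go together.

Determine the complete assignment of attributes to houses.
Solution:

House | Pet | Job | Drink | Hobby
---------------------------------
  1   | hamster | writer | coffee | gardening
  2   | dog | pilot | juice | cooking
  3   | parrot | chef | soda | painting
  4   | rabbit | plumber | smoothie | reading
  5   | cat | nurse | tea | hiking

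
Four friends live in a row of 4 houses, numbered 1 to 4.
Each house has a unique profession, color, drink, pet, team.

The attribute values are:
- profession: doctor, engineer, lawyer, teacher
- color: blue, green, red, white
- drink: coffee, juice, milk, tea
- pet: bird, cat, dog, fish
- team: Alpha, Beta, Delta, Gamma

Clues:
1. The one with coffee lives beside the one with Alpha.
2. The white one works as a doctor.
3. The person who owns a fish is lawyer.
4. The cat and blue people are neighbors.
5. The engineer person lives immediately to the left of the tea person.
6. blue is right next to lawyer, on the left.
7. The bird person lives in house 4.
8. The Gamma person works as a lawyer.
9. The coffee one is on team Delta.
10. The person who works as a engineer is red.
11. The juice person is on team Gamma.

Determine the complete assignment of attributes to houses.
Solution:

House | Profession | Color | Drink | Pet | Team
-----------------------------------------------
  1   | engineer | red | coffee | cat | Delta
  2   | teacher | blue | tea | dog | Alpha
  3   | lawyer | green | juice | fish | Gamma
  4   | doctor | white | milk | bird | Beta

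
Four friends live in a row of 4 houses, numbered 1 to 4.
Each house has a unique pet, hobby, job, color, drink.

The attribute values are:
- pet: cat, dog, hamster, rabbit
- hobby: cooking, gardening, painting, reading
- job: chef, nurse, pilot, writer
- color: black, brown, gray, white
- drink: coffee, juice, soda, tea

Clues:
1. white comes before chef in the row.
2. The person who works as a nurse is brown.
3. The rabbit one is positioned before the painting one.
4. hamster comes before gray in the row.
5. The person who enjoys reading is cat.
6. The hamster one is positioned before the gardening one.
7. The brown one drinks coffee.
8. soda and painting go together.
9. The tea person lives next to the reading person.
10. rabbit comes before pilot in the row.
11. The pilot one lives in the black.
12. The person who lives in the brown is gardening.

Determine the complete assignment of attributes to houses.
Solution:

House | Pet | Hobby | Job | Color | Drink
-----------------------------------------
  1   | hamster | cooking | writer | white | tea
  2   | cat | reading | chef | gray | juice
  3   | rabbit | gardening | nurse | brown | coffee
  4   | dog | painting | pilot | black | soda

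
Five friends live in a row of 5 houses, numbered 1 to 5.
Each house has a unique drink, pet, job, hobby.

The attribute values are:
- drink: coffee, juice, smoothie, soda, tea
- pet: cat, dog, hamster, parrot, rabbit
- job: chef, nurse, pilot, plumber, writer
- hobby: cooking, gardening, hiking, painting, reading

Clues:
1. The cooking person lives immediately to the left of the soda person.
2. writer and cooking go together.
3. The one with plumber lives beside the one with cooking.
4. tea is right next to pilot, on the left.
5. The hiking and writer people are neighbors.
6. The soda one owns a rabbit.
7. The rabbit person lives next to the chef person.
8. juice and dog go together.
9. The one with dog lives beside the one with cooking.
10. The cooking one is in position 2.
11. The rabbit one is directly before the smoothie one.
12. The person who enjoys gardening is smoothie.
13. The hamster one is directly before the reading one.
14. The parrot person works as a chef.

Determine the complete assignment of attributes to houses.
Solution:

House | Drink | Pet | Job | Hobby
---------------------------------
  1   | juice | dog | plumber | hiking
  2   | tea | hamster | writer | cooking
  3   | soda | rabbit | pilot | reading
  4   | smoothie | parrot | chef | gardening
  5   | coffee | cat | nurse | painting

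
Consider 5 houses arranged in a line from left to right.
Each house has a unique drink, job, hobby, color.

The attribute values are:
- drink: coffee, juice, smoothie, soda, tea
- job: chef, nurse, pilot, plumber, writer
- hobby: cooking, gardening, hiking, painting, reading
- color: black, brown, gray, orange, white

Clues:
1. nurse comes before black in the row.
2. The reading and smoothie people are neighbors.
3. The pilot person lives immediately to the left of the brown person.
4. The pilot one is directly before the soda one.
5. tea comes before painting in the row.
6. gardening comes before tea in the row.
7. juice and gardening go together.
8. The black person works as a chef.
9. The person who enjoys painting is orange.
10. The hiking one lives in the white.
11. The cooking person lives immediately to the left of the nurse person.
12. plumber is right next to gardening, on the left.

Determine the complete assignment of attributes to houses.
Solution:

House | Drink | Job | Hobby | Color
-----------------------------------
  1   | coffee | pilot | hiking | white
  2   | soda | plumber | cooking | brown
  3   | juice | nurse | gardening | gray
  4   | tea | chef | reading | black
  5   | smoothie | writer | painting | orange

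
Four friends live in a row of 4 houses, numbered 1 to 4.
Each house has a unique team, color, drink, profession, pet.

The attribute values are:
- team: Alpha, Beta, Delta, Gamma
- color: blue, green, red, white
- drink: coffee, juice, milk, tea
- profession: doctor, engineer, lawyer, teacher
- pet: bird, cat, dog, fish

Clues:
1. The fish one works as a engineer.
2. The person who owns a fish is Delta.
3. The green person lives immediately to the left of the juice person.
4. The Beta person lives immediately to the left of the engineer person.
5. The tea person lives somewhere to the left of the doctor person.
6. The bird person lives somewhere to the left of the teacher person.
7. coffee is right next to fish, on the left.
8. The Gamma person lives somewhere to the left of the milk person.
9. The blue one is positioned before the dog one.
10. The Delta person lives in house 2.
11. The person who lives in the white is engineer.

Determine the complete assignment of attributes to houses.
Solution:

House | Team | Color | Drink | Profession | Pet
-----------------------------------------------
  1   | Beta | green | coffee | lawyer | bird
  2   | Delta | white | juice | engineer | fish
  3   | Gamma | blue | tea | teacher | cat
  4   | Alpha | red | milk | doctor | dog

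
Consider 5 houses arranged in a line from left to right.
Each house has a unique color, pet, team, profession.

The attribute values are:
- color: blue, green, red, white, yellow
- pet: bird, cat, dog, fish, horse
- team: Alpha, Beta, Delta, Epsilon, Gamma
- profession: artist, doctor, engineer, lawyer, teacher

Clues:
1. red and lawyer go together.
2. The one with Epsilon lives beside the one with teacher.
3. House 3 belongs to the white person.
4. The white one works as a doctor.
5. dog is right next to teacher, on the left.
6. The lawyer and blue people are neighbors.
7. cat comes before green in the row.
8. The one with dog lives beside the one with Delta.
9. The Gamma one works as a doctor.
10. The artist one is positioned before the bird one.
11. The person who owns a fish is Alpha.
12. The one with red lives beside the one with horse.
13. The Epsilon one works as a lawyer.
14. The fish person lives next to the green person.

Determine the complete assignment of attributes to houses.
Solution:

House | Color | Pet | Team | Profession
---------------------------------------
  1   | red | dog | Epsilon | lawyer
  2   | blue | horse | Delta | teacher
  3   | white | cat | Gamma | doctor
  4   | yellow | fish | Alpha | artist
  5   | green | bird | Beta | engineer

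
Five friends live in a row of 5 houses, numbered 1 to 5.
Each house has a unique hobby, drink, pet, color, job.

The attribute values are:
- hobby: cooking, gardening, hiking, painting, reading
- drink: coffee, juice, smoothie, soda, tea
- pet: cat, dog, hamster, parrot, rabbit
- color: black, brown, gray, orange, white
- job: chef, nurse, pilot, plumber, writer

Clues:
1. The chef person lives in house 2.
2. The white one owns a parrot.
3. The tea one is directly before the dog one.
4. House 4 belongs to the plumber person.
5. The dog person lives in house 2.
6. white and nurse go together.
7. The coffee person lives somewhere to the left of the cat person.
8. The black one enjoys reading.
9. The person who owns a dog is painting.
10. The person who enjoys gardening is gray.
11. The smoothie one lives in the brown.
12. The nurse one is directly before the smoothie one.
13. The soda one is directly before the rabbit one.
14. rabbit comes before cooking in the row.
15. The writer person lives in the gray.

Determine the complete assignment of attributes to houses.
Solution:

House | Hobby | Drink | Pet | Color | Job
-----------------------------------------
  1   | hiking | tea | parrot | white | nurse
  2   | painting | smoothie | dog | brown | chef
  3   | gardening | soda | hamster | gray | writer
  4   | reading | coffee | rabbit | black | plumber
  5   | cooking | juice | cat | orange | pilot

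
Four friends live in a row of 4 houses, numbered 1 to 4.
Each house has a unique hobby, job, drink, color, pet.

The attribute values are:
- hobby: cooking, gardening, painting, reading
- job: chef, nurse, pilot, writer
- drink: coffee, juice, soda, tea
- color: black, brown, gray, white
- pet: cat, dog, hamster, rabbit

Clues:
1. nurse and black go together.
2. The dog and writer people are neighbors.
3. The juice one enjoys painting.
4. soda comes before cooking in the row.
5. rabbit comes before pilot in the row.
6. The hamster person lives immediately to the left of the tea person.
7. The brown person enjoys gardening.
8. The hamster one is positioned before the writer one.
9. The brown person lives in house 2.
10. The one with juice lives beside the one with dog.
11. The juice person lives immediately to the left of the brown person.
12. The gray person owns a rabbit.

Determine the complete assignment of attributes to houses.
Solution:

House | Hobby | Job | Drink | Color | Pet
-----------------------------------------
  1   | painting | nurse | juice | black | hamster
  2   | gardening | chef | tea | brown | dog
  3   | reading | writer | soda | gray | rabbit
  4   | cooking | pilot | coffee | white | cat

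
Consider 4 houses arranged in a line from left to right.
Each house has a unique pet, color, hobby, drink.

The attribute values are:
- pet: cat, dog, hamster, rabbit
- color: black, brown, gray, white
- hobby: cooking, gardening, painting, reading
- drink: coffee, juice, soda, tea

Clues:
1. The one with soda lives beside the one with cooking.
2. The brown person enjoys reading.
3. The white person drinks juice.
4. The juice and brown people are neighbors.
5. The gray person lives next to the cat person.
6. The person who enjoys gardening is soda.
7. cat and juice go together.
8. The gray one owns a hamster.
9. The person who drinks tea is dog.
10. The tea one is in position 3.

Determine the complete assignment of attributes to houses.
Solution:

House | Pet | Color | Hobby | Drink
-----------------------------------
  1   | hamster | gray | gardening | soda
  2   | cat | white | cooking | juice
  3   | dog | brown | reading | tea
  4   | rabbit | black | painting | coffee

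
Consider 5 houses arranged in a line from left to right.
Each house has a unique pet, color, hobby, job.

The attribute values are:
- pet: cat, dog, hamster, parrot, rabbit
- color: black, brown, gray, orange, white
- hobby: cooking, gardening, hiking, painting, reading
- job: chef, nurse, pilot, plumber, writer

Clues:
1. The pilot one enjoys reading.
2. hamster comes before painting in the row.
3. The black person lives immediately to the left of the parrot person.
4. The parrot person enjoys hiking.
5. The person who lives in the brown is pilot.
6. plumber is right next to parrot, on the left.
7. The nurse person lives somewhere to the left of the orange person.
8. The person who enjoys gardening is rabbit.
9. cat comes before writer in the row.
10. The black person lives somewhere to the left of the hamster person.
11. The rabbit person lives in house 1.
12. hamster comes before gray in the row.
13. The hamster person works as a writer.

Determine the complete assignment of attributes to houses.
Solution:

House | Pet | Color | Hobby | Job
---------------------------------
  1   | rabbit | black | gardening | plumber
  2   | parrot | white | hiking | nurse
  3   | cat | brown | reading | pilot
  4   | hamster | orange | cooking | writer
  5   | dog | gray | painting | chef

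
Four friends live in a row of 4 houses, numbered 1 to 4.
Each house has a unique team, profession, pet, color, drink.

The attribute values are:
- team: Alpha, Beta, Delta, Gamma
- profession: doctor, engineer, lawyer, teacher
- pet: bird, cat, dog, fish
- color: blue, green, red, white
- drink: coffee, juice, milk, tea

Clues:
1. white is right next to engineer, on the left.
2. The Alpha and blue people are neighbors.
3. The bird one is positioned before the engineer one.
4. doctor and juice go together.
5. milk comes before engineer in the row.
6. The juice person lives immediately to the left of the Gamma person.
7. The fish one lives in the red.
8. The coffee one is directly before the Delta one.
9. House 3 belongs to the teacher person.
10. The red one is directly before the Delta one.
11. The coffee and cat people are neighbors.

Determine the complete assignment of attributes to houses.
Solution:

House | Team | Profession | Pet | Color | Drink
-----------------------------------------------
  1   | Alpha | lawyer | fish | red | coffee
  2   | Delta | doctor | cat | blue | juice
  3   | Gamma | teacher | bird | white | milk
  4   | Beta | engineer | dog | green | tea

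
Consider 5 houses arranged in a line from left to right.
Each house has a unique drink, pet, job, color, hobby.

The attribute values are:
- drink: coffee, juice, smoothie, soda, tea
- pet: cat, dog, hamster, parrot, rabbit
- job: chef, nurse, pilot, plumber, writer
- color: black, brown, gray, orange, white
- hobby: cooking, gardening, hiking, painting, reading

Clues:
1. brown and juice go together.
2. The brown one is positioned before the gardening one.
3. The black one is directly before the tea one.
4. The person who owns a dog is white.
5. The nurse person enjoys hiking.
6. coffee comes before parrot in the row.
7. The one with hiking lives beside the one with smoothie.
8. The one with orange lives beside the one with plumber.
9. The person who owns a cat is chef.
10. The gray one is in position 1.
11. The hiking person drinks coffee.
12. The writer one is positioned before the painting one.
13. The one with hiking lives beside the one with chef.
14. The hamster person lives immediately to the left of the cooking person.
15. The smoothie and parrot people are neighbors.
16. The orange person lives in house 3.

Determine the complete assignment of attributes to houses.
Solution:

House | Drink | Pet | Job | Color | Hobby
-----------------------------------------
  1   | coffee | hamster | nurse | gray | hiking
  2   | smoothie | cat | chef | black | cooking
  3   | tea | parrot | writer | orange | reading
  4   | juice | rabbit | plumber | brown | painting
  5   | soda | dog | pilot | white | gardening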